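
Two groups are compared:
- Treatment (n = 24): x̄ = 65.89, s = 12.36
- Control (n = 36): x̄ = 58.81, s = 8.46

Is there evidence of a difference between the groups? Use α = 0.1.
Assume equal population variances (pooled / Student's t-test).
Student's two-sample t-test (equal variances):
H₀: μ₁ = μ₂
H₁: μ₁ ≠ μ₂
df = n₁ + n₂ - 2 = 58
Pooled variance s_p² = [(n₁-1)s₁² + (n₂-1)s₂²] / (n₁ + n₂ - 2) = [(23)(12.36²) + (35)(8.46²)] / 58 = 103.7708
SE = √(s_p²(1/n₁ + 1/n₂)) = √(103.7708 × (1/24 + 1/36)) = 2.6845
t = (x̄₁ - x̄₂) / SE = (65.89 - 58.81) / 2.6845 = 7.08 / 2.6845 = 2.637
p-value = 0.0107

Since p-value < α = 0.1, we reject H₀.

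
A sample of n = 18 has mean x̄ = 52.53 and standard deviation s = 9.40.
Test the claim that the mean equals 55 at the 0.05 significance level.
One-sample t-test:
H₀: μ = 55
H₁: μ ≠ 55
df = n - 1 = 17
t = (x̄ - μ₀) / (s/√n) = (52.53 - 55) / (9.40/√18) = -1.115
p-value = 0.2804

Since p-value > α = 0.05, we fail to reject H₀.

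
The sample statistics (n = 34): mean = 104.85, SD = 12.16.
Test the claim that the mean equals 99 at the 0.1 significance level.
One-sample t-test:
H₀: μ = 99
H₁: μ ≠ 99
df = n - 1 = 33
t = (x̄ - μ₀) / (s/√n) = (104.85 - 99) / (12.16/√34) = 2.805
p-value = 0.0084

Since p-value < α = 0.1, we reject H₀.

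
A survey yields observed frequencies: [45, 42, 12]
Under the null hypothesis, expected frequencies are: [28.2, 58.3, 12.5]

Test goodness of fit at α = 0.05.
Chi-square goodness of fit test:
H₀: observed counts match expected distribution
H₁: observed counts differ from expected distribution
df = k - 1 = 2
χ² = Σ(O - E)²/E
   = (45 - 28.2)²/28.2 + (42 - 58.3)²/58.3 + (12 - 12.5)²/12.5
   = 10.009 + 4.557 + 0.020
   = 14.59
p-value = 0.0007

Since p-value < α = 0.05, we reject H₀.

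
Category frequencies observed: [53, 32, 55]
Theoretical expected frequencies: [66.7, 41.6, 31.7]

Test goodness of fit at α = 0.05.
Chi-square goodness of fit test:
H₀: observed counts match expected distribution
H₁: observed counts differ from expected distribution
df = k - 1 = 2
χ² = Σ(O - E)²/E
   = (53 - 66.7)²/66.7 + (32 - 41.6)²/41.6 + (55 - 31.7)²/31.7
   = 2.814 + 2.215 + 17.126
   = 22.16
p-value < 0.0001

Since p-value < α = 0.05, we reject H₀.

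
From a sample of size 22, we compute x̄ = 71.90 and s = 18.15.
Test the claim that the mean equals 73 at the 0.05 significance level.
One-sample t-test:
H₀: μ = 73
H₁: μ ≠ 73
df = n - 1 = 21
t = (x̄ - μ₀) / (s/√n) = (71.90 - 73) / (18.15/√22) = -0.284
p-value = 0.7790

Since p-value > α = 0.05, we fail to reject H₀.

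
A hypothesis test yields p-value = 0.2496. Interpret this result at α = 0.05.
Since p = 0.2496 > α = 0.05, fail to reject H₀.
There is insufficient evidence to reject the null hypothesis; the result is not statistically significant at the 0.05 level.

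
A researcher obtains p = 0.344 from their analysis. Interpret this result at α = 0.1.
Since p = 0.344 > α = 0.1, fail to reject H₀.
There is insufficient evidence to reject the null hypothesis; the result is not statistically significant at the 0.1 level.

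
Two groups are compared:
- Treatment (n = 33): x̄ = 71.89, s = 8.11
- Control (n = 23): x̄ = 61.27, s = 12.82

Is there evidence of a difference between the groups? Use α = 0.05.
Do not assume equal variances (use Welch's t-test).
Welch's two-sample t-test:
H₀: μ₁ = μ₂
H₁: μ₁ ≠ μ₂
s₁²/n₁ = 8.11²/33 = 1.9931,  s₂²/n₂ = 12.82²/23 = 7.1458
SE = √(s₁²/n₁ + s₂²/n₂) = √(1.9931 + 7.1458) = 3.0231
df (Welch-Satterthwaite) = (s₁²/n₁ + s₂²/n₂)² / [(s₁²/n₁)²/(n₁-1) + (s₂²/n₂)²/(n₂-1)] ≈ 34.16
t = (x̄₁ - x̄₂) / SE = (71.89 - 61.27) / 3.0231 = 10.62 / 3.0231 = 3.513
p-value = 0.0013

Since p-value < α = 0.05, we reject H₀.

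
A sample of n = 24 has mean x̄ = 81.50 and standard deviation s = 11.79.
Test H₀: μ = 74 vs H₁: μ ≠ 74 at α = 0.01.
One-sample t-test:
H₀: μ = 74
H₁: μ ≠ 74
df = n - 1 = 23
t = (x̄ - μ₀) / (s/√n) = (81.50 - 74) / (11.79/√24) = 3.116
p-value = 0.0049

Since p-value < α = 0.01, we reject H₀.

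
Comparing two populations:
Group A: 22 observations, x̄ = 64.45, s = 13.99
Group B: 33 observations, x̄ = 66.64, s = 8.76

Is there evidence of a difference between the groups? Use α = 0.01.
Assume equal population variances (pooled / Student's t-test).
Student's two-sample t-test (equal variances):
H₀: μ₁ = μ₂
H₁: μ₁ ≠ μ₂
df = n₁ + n₂ - 2 = 53
Pooled variance s_p² = [(n₁-1)s₁² + (n₂-1)s₂²] / (n₁ + n₂ - 2) = [(21)(13.99²) + (32)(8.76²)] / 53 = 123.8816
SE = √(s_p²(1/n₁ + 1/n₂)) = √(123.8816 × (1/22 + 1/33)) = 3.0635
t = (x̄₁ - x̄₂) / SE = (64.45 - 66.64) / 3.0635 = -2.19 / 3.0635 = -0.715
p-value = 0.4778

Since p-value > α = 0.01, we fail to reject H₀.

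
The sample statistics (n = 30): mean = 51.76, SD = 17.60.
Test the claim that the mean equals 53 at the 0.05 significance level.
One-sample t-test:
H₀: μ = 53
H₁: μ ≠ 53
df = n - 1 = 29
t = (x̄ - μ₀) / (s/√n) = (51.76 - 53) / (17.60/√30) = -0.386
p-value = 0.7024

Since p-value > α = 0.05, we fail to reject H₀.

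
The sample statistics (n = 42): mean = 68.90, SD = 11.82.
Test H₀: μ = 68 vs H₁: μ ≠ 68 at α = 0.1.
One-sample t-test:
H₀: μ = 68
H₁: μ ≠ 68
df = n - 1 = 41
t = (x̄ - μ₀) / (s/√n) = (68.90 - 68) / (11.82/√42) = 0.493
p-value = 0.6243

Since p-value > α = 0.1, we fail to reject H₀.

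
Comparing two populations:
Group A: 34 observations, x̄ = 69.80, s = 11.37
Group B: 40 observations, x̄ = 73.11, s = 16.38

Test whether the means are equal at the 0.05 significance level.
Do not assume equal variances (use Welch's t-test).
Welch's two-sample t-test:
H₀: μ₁ = μ₂
H₁: μ₁ ≠ μ₂
s₁²/n₁ = 11.37²/34 = 3.8023,  s₂²/n₂ = 16.38²/40 = 6.7076
SE = √(s₁²/n₁ + s₂²/n₂) = √(3.8023 + 6.7076) = 3.2419
df (Welch-Satterthwaite) = (s₁²/n₁ + s₂²/n₂)² / [(s₁²/n₁)²/(n₁-1) + (s₂²/n₂)²/(n₂-1)] ≈ 69.39
t = (x̄₁ - x̄₂) / SE = (69.80 - 73.11) / 3.2419 = -3.31 / 3.2419 = -1.021
p-value = 0.3108

Since p-value > α = 0.05, we fail to reject H₀.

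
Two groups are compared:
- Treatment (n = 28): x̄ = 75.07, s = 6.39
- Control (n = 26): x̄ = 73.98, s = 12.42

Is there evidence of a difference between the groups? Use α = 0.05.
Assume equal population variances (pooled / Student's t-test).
Student's two-sample t-test (equal variances):
H₀: μ₁ = μ₂
H₁: μ₁ ≠ μ₂
df = n₁ + n₂ - 2 = 52
Pooled variance s_p² = [(n₁-1)s₁² + (n₂-1)s₂²] / (n₁ + n₂ - 2) = [(27)(6.39²) + (25)(12.42²)] / 52 = 95.3630
SE = √(s_p²(1/n₁ + 1/n₂)) = √(95.3630 × (1/28 + 1/26)) = 2.6596
t = (x̄₁ - x̄₂) / SE = (75.07 - 73.98) / 2.6596 = 1.09 / 2.6596 = 0.410
p-value = 0.6836

Since p-value > α = 0.05, we fail to reject H₀.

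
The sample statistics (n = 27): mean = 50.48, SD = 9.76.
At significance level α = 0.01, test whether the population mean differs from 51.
One-sample t-test:
H₀: μ = 51
H₁: μ ≠ 51
df = n - 1 = 26
t = (x̄ - μ₀) / (s/√n) = (50.48 - 51) / (9.76/√27) = -0.277
p-value = 0.7841

Since p-value > α = 0.01, we fail to reject H₀.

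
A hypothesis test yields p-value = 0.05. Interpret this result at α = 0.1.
Since p = 0.05 < α = 0.1, reject H₀.
There is sufficient evidence to reject the null hypothesis; the result is statistically significant at the 0.1 level.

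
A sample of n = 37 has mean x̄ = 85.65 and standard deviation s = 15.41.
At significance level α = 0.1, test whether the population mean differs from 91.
One-sample t-test:
H₀: μ = 91
H₁: μ ≠ 91
df = n - 1 = 36
t = (x̄ - μ₀) / (s/√n) = (85.65 - 91) / (15.41/√37) = -2.112
p-value = 0.0417

Since p-value < α = 0.1, we reject H₀.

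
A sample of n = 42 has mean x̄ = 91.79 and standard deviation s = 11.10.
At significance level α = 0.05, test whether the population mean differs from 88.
One-sample t-test:
H₀: μ = 88
H₁: μ ≠ 88
df = n - 1 = 41
t = (x̄ - μ₀) / (s/√n) = (91.79 - 88) / (11.10/√42) = 2.213
p-value = 0.0325

Since p-value < α = 0.05, we reject H₀.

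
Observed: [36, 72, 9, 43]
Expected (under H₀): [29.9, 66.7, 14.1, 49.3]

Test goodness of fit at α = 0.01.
Chi-square goodness of fit test:
H₀: observed counts match expected distribution
H₁: observed counts differ from expected distribution
df = k - 1 = 3
χ² = Σ(O - E)²/E
   = (36 - 29.9)²/29.9 + (72 - 66.7)²/66.7 + (9 - 14.1)²/14.1 + (43 - 49.3)²/49.3
   = 1.244 + 0.421 + 1.845 + 0.805
   = 4.32
p-value = 0.2294

Since p-value > α = 0.01, we fail to reject H₀.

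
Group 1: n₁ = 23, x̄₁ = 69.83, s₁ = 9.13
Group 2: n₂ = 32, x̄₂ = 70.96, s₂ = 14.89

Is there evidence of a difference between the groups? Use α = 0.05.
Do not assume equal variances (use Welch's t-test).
Welch's two-sample t-test:
H₀: μ₁ = μ₂
H₁: μ₁ ≠ μ₂
s₁²/n₁ = 9.13²/23 = 3.6242,  s₂²/n₂ = 14.89²/32 = 6.9285
SE = √(s₁²/n₁ + s₂²/n₂) = √(3.6242 + 6.9285) = 3.2485
df (Welch-Satterthwaite) = (s₁²/n₁ + s₂²/n₂)² / [(s₁²/n₁)²/(n₁-1) + (s₂²/n₂)²/(n₂-1)] ≈ 51.90
t = (x̄₁ - x̄₂) / SE = (69.83 - 70.96) / 3.2485 = -1.13 / 3.2485 = -0.348
p-value = 0.7294

Since p-value > α = 0.05, we fail to reject H₀.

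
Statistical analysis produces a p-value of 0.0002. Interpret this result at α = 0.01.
Since p = 0.0002 < α = 0.01, reject H₀.
There is sufficient evidence to reject the null hypothesis; the result is statistically significant at the 0.01 level.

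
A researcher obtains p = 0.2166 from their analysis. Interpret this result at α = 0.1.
Since p = 0.2166 > α = 0.1, fail to reject H₀.
There is insufficient evidence to reject the null hypothesis; the result is not statistically significant at the 0.1 level.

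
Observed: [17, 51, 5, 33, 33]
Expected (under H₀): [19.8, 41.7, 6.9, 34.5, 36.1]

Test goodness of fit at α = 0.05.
Chi-square goodness of fit test:
H₀: observed counts match expected distribution
H₁: observed counts differ from expected distribution
df = k - 1 = 4
χ² = Σ(O - E)²/E
   = (17 - 19.8)²/19.8 + (51 - 41.7)²/41.7 + (5 - 6.9)²/6.9 + (33 - 34.5)²/34.5 + (33 - 36.1)²/36.1
   = 0.396 + 2.074 + 0.523 + 0.065 + 0.266
   = 3.32
p-value = 0.5050

Since p-value > α = 0.05, we fail to reject H₀.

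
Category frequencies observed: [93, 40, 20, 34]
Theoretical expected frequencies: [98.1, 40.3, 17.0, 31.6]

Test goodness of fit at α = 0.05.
Chi-square goodness of fit test:
H₀: observed counts match expected distribution
H₁: observed counts differ from expected distribution
df = k - 1 = 3
χ² = Σ(O - E)²/E
   = (93 - 98.1)²/98.1 + (40 - 40.3)²/40.3 + (20 - 17.0)²/17.0 + (34 - 31.6)²/31.6
   = 0.265 + 0.002 + 0.529 + 0.182
   = 0.98
p-value = 0.8063

Since p-value > α = 0.05, we fail to reject H₀.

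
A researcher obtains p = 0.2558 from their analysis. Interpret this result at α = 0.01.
Since p = 0.2558 > α = 0.01, fail to reject H₀.
There is insufficient evidence to reject the null hypothesis; the result is not statistically significant at the 0.01 level.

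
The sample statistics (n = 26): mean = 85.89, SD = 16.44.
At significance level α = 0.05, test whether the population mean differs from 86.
One-sample t-test:
H₀: μ = 86
H₁: μ ≠ 86
df = n - 1 = 25
t = (x̄ - μ₀) / (s/√n) = (85.89 - 86) / (16.44/√26) = -0.034
p-value = 0.9731

Since p-value > α = 0.05, we fail to reject H₀.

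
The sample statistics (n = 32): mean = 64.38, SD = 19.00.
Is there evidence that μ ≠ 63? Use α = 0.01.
One-sample t-test:
H₀: μ = 63
H₁: μ ≠ 63
df = n - 1 = 31
t = (x̄ - μ₀) / (s/√n) = (64.38 - 63) / (19.00/√32) = 0.411
p-value = 0.6840

Since p-value > α = 0.01, we fail to reject H₀.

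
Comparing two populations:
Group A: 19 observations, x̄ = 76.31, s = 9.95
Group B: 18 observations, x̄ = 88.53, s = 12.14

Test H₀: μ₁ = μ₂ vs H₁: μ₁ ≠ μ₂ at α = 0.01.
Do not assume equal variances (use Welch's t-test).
Welch's two-sample t-test:
H₀: μ₁ = μ₂
H₁: μ₁ ≠ μ₂
s₁²/n₁ = 9.95²/19 = 5.2107,  s₂²/n₂ = 12.14²/18 = 8.1878
SE = √(s₁²/n₁ + s₂²/n₂) = √(5.2107 + 8.1878) = 3.6604
df (Welch-Satterthwaite) = (s₁²/n₁ + s₂²/n₂)² / [(s₁²/n₁)²/(n₁-1) + (s₂²/n₂)²/(n₂-1)] ≈ 32.93
t = (x̄₁ - x̄₂) / SE = (76.31 - 88.53) / 3.6604 = -12.22 / 3.6604 = -3.338
p-value = 0.0021

Since p-value < α = 0.01, we reject H₀.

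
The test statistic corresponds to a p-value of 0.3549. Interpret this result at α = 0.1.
Since p = 0.3549 > α = 0.1, fail to reject H₀.
There is insufficient evidence to reject the null hypothesis; the result is not statistically significant at the 0.1 level.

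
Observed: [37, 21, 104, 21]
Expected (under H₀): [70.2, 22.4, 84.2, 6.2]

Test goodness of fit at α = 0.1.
Chi-square goodness of fit test:
H₀: observed counts match expected distribution
H₁: observed counts differ from expected distribution
df = k - 1 = 3
χ² = Σ(O - E)²/E
   = (37 - 70.2)²/70.2 + (21 - 22.4)²/22.4 + (104 - 84.2)²/84.2 + (21 - 6.2)²/6.2
   = 15.701 + 0.087 + 4.656 + 35.329
   = 55.77
p-value < 0.0001

Since p-value < α = 0.1, we reject H₀.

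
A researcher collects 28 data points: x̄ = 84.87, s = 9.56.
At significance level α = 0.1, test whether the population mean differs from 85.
One-sample t-test:
H₀: μ = 85
H₁: μ ≠ 85
df = n - 1 = 27
t = (x̄ - μ₀) / (s/√n) = (84.87 - 85) / (9.56/√28) = -0.072
p-value = 0.9432

Since p-value > α = 0.1, we fail to reject H₀.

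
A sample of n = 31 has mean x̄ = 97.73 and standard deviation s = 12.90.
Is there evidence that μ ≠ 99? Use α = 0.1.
One-sample t-test:
H₀: μ = 99
H₁: μ ≠ 99
df = n - 1 = 30
t = (x̄ - μ₀) / (s/√n) = (97.73 - 99) / (12.90/√31) = -0.548
p-value = 0.5876

Since p-value > α = 0.1, we fail to reject H₀.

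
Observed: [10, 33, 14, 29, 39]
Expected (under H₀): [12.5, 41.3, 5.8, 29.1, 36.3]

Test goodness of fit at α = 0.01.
Chi-square goodness of fit test:
H₀: observed counts match expected distribution
H₁: observed counts differ from expected distribution
df = k - 1 = 4
χ² = Σ(O - E)²/E
   = (10 - 12.5)²/12.5 + (33 - 41.3)²/41.3 + (14 - 5.8)²/5.8 + (29 - 29.1)²/29.1 + (39 - 36.3)²/36.3
   = 0.500 + 1.668 + 11.593 + 0.000 + 0.201
   = 13.96
p-value = 0.0074

Since p-value < α = 0.01, we reject H₀.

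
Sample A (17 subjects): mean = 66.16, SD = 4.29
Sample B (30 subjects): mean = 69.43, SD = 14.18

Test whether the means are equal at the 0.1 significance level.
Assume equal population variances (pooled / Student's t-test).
Student's two-sample t-test (equal variances):
H₀: μ₁ = μ₂
H₁: μ₁ ≠ μ₂
df = n₁ + n₂ - 2 = 45
Pooled variance s_p² = [(n₁-1)s₁² + (n₂-1)s₂²] / (n₁ + n₂ - 2) = [(16)(4.29²) + (29)(14.18²)] / 45 = 136.1237
SE = √(s_p²(1/n₁ + 1/n₂)) = √(136.1237 × (1/17 + 1/30)) = 3.5419
t = (x̄₁ - x̄₂) / SE = (66.16 - 69.43) / 3.5419 = -3.27 / 3.5419 = -0.923
p-value = 0.3608

Since p-value > α = 0.1, we fail to reject H₀.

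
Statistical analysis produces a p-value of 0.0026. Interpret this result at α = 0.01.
Since p = 0.0026 < α = 0.01, reject H₀.
There is sufficient evidence to reject the null hypothesis; the result is statistically significant at the 0.01 level.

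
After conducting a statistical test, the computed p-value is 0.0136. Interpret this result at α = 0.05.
Since p = 0.0136 < α = 0.05, reject H₀.
There is sufficient evidence to reject the null hypothesis; the result is statistically significant at the 0.05 level.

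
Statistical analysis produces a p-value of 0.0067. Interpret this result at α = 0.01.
Since p = 0.0067 < α = 0.01, reject H₀.
There is sufficient evidence to reject the null hypothesis; the result is statistically significant at the 0.01 level.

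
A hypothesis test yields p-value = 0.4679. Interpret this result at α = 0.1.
Since p = 0.4679 > α = 0.1, fail to reject H₀.
There is insufficient evidence to reject the null hypothesis; the result is not statistically significant at the 0.1 level.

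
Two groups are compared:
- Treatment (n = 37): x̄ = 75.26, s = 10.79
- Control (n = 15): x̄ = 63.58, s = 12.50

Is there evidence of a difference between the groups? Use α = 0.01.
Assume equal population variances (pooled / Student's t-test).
Student's two-sample t-test (equal variances):
H₀: μ₁ = μ₂
H₁: μ₁ ≠ μ₂
df = n₁ + n₂ - 2 = 50
Pooled variance s_p² = [(n₁-1)s₁² + (n₂-1)s₂²] / (n₁ + n₂ - 2) = [(36)(10.79²) + (14)(12.50²)] / 50 = 127.5754
SE = √(s_p²(1/n₁ + 1/n₂)) = √(127.5754 × (1/37 + 1/15)) = 3.4573
t = (x̄₁ - x̄₂) / SE = (75.26 - 63.58) / 3.4573 = 11.68 / 3.4573 = 3.378
p-value = 0.0014

Since p-value < α = 0.01, we reject H₀.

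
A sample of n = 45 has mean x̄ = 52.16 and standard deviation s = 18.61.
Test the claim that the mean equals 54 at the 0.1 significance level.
One-sample t-test:
H₀: μ = 54
H₁: μ ≠ 54
df = n - 1 = 44
t = (x̄ - μ₀) / (s/√n) = (52.16 - 54) / (18.61/√45) = -0.663
p-value = 0.5106

Since p-value > α = 0.1, we fail to reject H₀.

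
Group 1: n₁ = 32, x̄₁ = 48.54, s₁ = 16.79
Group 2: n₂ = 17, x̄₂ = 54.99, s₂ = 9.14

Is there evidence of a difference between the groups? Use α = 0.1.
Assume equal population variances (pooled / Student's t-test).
Student's two-sample t-test (equal variances):
H₀: μ₁ = μ₂
H₁: μ₁ ≠ μ₂
df = n₁ + n₂ - 2 = 47
Pooled variance s_p² = [(n₁-1)s₁² + (n₂-1)s₂²] / (n₁ + n₂ - 2) = [(31)(16.79²) + (16)(9.14²)] / 47 = 214.3758
SE = √(s_p²(1/n₁ + 1/n₂)) = √(214.3758 × (1/32 + 1/17)) = 4.3943
t = (x̄₁ - x̄₂) / SE = (48.54 - 54.99) / 4.3943 = -6.45 / 4.3943 = -1.468
p-value = 0.1488

Since p-value > α = 0.1, we fail to reject H₀.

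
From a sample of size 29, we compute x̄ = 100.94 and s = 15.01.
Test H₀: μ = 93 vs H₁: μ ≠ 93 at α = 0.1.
One-sample t-test:
H₀: μ = 93
H₁: μ ≠ 93
df = n - 1 = 28
t = (x̄ - μ₀) / (s/√n) = (100.94 - 93) / (15.01/√29) = 2.849
p-value = 0.0081

Since p-value < α = 0.1, we reject H₀.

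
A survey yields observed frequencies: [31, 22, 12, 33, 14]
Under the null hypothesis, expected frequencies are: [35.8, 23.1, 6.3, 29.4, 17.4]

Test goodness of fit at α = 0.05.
Chi-square goodness of fit test:
H₀: observed counts match expected distribution
H₁: observed counts differ from expected distribution
df = k - 1 = 4
χ² = Σ(O - E)²/E
   = (31 - 35.8)²/35.8 + (22 - 23.1)²/23.1 + (12 - 6.3)²/6.3 + (33 - 29.4)²/29.4 + (14 - 17.4)²/17.4
   = 0.644 + 0.052 + 5.157 + 0.441 + 0.664
   = 6.96
p-value = 0.1381

Since p-value > α = 0.05, we fail to reject H₀.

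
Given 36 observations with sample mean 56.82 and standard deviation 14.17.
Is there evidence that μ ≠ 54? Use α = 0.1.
One-sample t-test:
H₀: μ = 54
H₁: μ ≠ 54
df = n - 1 = 35
t = (x̄ - μ₀) / (s/√n) = (56.82 - 54) / (14.17/√36) = 1.194
p-value = 0.2405

Since p-value > α = 0.1, we fail to reject H₀.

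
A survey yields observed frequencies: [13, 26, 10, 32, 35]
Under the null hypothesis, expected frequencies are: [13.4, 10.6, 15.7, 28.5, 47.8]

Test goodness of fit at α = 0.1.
Chi-square goodness of fit test:
H₀: observed counts match expected distribution
H₁: observed counts differ from expected distribution
df = k - 1 = 4
χ² = Σ(O - E)²/E
   = (13 - 13.4)²/13.4 + (26 - 10.6)²/10.6 + (10 - 15.7)²/15.7 + (32 - 28.5)²/28.5 + (35 - 47.8)²/47.8
   = 0.012 + 22.374 + 2.069 + 0.430 + 3.428
   = 28.31
p-value < 0.0001

Since p-value < α = 0.1, we reject H₀.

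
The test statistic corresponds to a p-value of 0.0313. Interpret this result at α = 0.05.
Since p = 0.0313 < α = 0.05, reject H₀.
There is sufficient evidence to reject the null hypothesis; the result is statistically significant at the 0.05 level.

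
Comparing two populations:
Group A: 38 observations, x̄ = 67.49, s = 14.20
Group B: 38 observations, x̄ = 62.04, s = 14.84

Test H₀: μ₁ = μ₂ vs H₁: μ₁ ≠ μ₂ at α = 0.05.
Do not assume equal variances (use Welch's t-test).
Welch's two-sample t-test:
H₀: μ₁ = μ₂
H₁: μ₁ ≠ μ₂
s₁²/n₁ = 14.20²/38 = 5.3063,  s₂²/n₂ = 14.84²/38 = 5.7954
SE = √(s₁²/n₁ + s₂²/n₂) = √(5.3063 + 5.7954) = 3.3319
df (Welch-Satterthwaite) = (s₁²/n₁ + s₂²/n₂)² / [(s₁²/n₁)²/(n₁-1) + (s₂²/n₂)²/(n₂-1)] ≈ 73.86
t = (x̄₁ - x̄₂) / SE = (67.49 - 62.04) / 3.3319 = 5.45 / 3.3319 = 1.636
p-value = 0.1062

Since p-value > α = 0.05, we fail to reject H₀.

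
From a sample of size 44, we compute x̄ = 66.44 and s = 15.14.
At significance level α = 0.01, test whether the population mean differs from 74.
One-sample t-test:
H₀: μ = 74
H₁: μ ≠ 74
df = n - 1 = 43
t = (x̄ - μ₀) / (s/√n) = (66.44 - 74) / (15.14/√44) = -3.312
p-value = 0.0019

Since p-value < α = 0.01, we reject H₀.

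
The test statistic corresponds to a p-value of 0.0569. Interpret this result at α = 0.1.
Since p = 0.0569 < α = 0.1, reject H₀.
There is sufficient evidence to reject the null hypothesis; the result is statistically significant at the 0.1 level.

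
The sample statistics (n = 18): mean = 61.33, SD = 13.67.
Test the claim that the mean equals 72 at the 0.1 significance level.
One-sample t-test:
H₀: μ = 72
H₁: μ ≠ 72
df = n - 1 = 17
t = (x̄ - μ₀) / (s/√n) = (61.33 - 72) / (13.67/√18) = -3.312
p-value = 0.0041

Since p-value < α = 0.1, we reject H₀.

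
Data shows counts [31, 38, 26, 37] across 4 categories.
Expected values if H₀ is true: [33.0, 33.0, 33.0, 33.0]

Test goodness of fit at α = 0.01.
Chi-square goodness of fit test:
H₀: observed counts match expected distribution
H₁: observed counts differ from expected distribution
df = k - 1 = 3
χ² = Σ(O - E)²/E
   = (31 - 33.0)²/33.0 + (38 - 33.0)²/33.0 + (26 - 33.0)²/33.0 + (37 - 33.0)²/33.0
   = 0.121 + 0.758 + 1.485 + 0.485
   = 2.85
p-value = 0.4156

Since p-value > α = 0.01, we fail to reject H₀.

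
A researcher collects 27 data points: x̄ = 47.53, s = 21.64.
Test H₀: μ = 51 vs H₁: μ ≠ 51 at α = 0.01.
One-sample t-test:
H₀: μ = 51
H₁: μ ≠ 51
df = n - 1 = 26
t = (x̄ - μ₀) / (s/√n) = (47.53 - 51) / (21.64/√27) = -0.833
p-value = 0.4123

Since p-value > α = 0.01, we fail to reject H₀.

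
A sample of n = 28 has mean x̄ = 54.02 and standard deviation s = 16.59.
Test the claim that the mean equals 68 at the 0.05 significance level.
One-sample t-test:
H₀: μ = 68
H₁: μ ≠ 68
df = n - 1 = 27
t = (x̄ - μ₀) / (s/√n) = (54.02 - 68) / (16.59/√28) = -4.459
p-value = 0.0001

Since p-value < α = 0.05, we reject H₀.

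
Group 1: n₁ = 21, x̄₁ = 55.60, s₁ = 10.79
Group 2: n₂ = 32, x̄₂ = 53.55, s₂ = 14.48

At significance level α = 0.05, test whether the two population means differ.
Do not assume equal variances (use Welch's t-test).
Welch's two-sample t-test:
H₀: μ₁ = μ₂
H₁: μ₁ ≠ μ₂
s₁²/n₁ = 10.79²/21 = 5.5440,  s₂²/n₂ = 14.48²/32 = 6.5522
SE = √(s₁²/n₁ + s₂²/n₂) = √(5.5440 + 6.5522) = 3.4780
df (Welch-Satterthwaite) = (s₁²/n₁ + s₂²/n₂)² / [(s₁²/n₁)²/(n₁-1) + (s₂²/n₂)²/(n₂-1)] ≈ 50.08
t = (x̄₁ - x̄₂) / SE = (55.60 - 53.55) / 3.4780 = 2.05 / 3.4780 = 0.589
p-value = 0.5582

Since p-value > α = 0.05, we fail to reject H₀.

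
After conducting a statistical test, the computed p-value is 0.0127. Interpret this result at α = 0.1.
Since p = 0.0127 < α = 0.1, reject H₀.
There is sufficient evidence to reject the null hypothesis; the result is statistically significant at the 0.1 level.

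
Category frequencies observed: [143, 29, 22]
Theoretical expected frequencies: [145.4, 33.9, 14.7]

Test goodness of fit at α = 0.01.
Chi-square goodness of fit test:
H₀: observed counts match expected distribution
H₁: observed counts differ from expected distribution
df = k - 1 = 2
χ² = Σ(O - E)²/E
   = (143 - 145.4)²/145.4 + (29 - 33.9)²/33.9 + (22 - 14.7)²/14.7
   = 0.040 + 0.708 + 3.625
   = 4.37
p-value = 0.1123

Since p-value > α = 0.01, we fail to reject H₀.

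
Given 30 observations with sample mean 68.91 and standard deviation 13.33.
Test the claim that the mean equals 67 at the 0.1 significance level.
One-sample t-test:
H₀: μ = 67
H₁: μ ≠ 67
df = n - 1 = 29
t = (x̄ - μ₀) / (s/√n) = (68.91 - 67) / (13.33/√30) = 0.785
p-value = 0.4389

Since p-value > α = 0.1, we fail to reject H₀.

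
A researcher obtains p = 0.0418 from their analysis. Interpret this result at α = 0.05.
Since p = 0.0418 < α = 0.05, reject H₀.
There is sufficient evidence to reject the null hypothesis; the result is statistically significant at the 0.05 level.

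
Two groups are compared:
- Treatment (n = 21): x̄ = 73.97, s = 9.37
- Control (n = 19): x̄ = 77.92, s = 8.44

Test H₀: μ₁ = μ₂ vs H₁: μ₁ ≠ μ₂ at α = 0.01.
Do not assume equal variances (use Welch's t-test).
Welch's two-sample t-test:
H₀: μ₁ = μ₂
H₁: μ₁ ≠ μ₂
s₁²/n₁ = 9.37²/21 = 4.1808,  s₂²/n₂ = 8.44²/19 = 3.7491
SE = √(s₁²/n₁ + s₂²/n₂) = √(4.1808 + 3.7491) = 2.8160
df (Welch-Satterthwaite) = (s₁²/n₁ + s₂²/n₂)² / [(s₁²/n₁)²/(n₁-1) + (s₂²/n₂)²/(n₂-1)] ≈ 38.00
t = (x̄₁ - x̄₂) / SE = (73.97 - 77.92) / 2.8160 = -3.95 / 2.8160 = -1.403
p-value = 0.1688

Since p-value > α = 0.01, we fail to reject H₀.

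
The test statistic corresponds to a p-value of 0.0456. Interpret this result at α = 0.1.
Since p = 0.0456 < α = 0.1, reject H₀.
There is sufficient evidence to reject the null hypothesis; the result is statistically significant at the 0.1 level.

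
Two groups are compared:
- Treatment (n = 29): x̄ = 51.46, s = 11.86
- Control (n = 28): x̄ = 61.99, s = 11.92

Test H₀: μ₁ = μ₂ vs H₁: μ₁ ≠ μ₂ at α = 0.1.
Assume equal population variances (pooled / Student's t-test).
Student's two-sample t-test (equal variances):
H₀: μ₁ = μ₂
H₁: μ₁ ≠ μ₂
df = n₁ + n₂ - 2 = 55
Pooled variance s_p² = [(n₁-1)s₁² + (n₂-1)s₂²] / (n₁ + n₂ - 2) = [(28)(11.86²) + (27)(11.92²)] / 55 = 141.3600
SE = √(s_p²(1/n₁ + 1/n₂)) = √(141.3600 × (1/29 + 1/28)) = 3.1501
t = (x̄₁ - x̄₂) / SE = (51.46 - 61.99) / 3.1501 = -10.53 / 3.1501 = -3.343
p-value = 0.0015

Since p-value < α = 0.1, we reject H₀.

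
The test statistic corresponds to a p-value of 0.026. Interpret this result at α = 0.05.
Since p = 0.026 < α = 0.05, reject H₀.
There is sufficient evidence to reject the null hypothesis; the result is statistically significant at the 0.05 level.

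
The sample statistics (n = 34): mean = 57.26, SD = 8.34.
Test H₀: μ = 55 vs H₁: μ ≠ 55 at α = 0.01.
One-sample t-test:
H₀: μ = 55
H₁: μ ≠ 55
df = n - 1 = 33
t = (x̄ - μ₀) / (s/√n) = (57.26 - 55) / (8.34/√34) = 1.580
p-value = 0.1236

Since p-value > α = 0.01, we fail to reject H₀.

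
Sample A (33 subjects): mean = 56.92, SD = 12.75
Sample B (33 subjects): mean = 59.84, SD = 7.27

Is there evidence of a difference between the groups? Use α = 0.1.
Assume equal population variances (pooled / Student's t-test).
Student's two-sample t-test (equal variances):
H₀: μ₁ = μ₂
H₁: μ₁ ≠ μ₂
df = n₁ + n₂ - 2 = 64
Pooled variance s_p² = [(n₁-1)s₁² + (n₂-1)s₂²] / (n₁ + n₂ - 2) = [(32)(12.75²) + (32)(7.27²)] / 64 = 107.7077
SE = √(s_p²(1/n₁ + 1/n₂)) = √(107.7077 × (1/33 + 1/33)) = 2.5549
t = (x̄₁ - x̄₂) / SE = (56.92 - 59.84) / 2.5549 = -2.92 / 2.5549 = -1.143
p-value = 0.2573

Since p-value > α = 0.1, we fail to reject H₀.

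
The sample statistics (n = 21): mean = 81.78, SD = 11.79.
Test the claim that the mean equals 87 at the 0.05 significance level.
One-sample t-test:
H₀: μ = 87
H₁: μ ≠ 87
df = n - 1 = 20
t = (x̄ - μ₀) / (s/√n) = (81.78 - 87) / (11.79/√21) = -2.029
p-value = 0.0560

Since p-value > α = 0.05, we fail to reject H₀.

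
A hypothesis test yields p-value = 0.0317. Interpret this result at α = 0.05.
Since p = 0.0317 < α = 0.05, reject H₀.
There is sufficient evidence to reject the null hypothesis; the result is statistically significant at the 0.05 level.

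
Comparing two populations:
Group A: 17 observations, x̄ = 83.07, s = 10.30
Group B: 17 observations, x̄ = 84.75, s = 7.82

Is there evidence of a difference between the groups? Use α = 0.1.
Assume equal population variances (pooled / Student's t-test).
Student's two-sample t-test (equal variances):
H₀: μ₁ = μ₂
H₁: μ₁ ≠ μ₂
df = n₁ + n₂ - 2 = 32
Pooled variance s_p² = [(n₁-1)s₁² + (n₂-1)s₂²] / (n₁ + n₂ - 2) = [(16)(10.30²) + (16)(7.82²)] / 32 = 83.6212
SE = √(s_p²(1/n₁ + 1/n₂)) = √(83.6212 × (1/17 + 1/17)) = 3.1365
t = (x̄₁ - x̄₂) / SE = (83.07 - 84.75) / 3.1365 = -1.68 / 3.1365 = -0.536
p-value = 0.5959

Since p-value > α = 0.1, we fail to reject H₀.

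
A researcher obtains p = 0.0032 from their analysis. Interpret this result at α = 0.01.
Since p = 0.0032 < α = 0.01, reject H₀.
There is sufficient evidence to reject the null hypothesis; the result is statistically significant at the 0.01 level.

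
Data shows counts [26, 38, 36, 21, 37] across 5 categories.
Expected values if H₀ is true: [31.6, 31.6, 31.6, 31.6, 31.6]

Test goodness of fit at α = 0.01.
Chi-square goodness of fit test:
H₀: observed counts match expected distribution
H₁: observed counts differ from expected distribution
df = k - 1 = 4
χ² = Σ(O - E)²/E
   = (26 - 31.6)²/31.6 + (38 - 31.6)²/31.6 + (36 - 31.6)²/31.6 + (21 - 31.6)²/31.6 + (37 - 31.6)²/31.6
   = 0.992 + 1.296 + 0.613 + 3.556 + 0.923
   = 7.38
p-value = 0.1171

Since p-value > α = 0.01, we fail to reject H₀.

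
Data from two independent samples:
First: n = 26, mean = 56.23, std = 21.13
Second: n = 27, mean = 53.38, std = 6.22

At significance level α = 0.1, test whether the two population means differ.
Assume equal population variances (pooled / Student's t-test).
Student's two-sample t-test (equal variances):
H₀: μ₁ = μ₂
H₁: μ₁ ≠ μ₂
df = n₁ + n₂ - 2 = 51
Pooled variance s_p² = [(n₁-1)s₁² + (n₂-1)s₂²] / (n₁ + n₂ - 2) = [(25)(21.13²) + (26)(6.22²)] / 51 = 238.5847
SE = √(s_p²(1/n₁ + 1/n₂)) = √(238.5847 × (1/26 + 1/27)) = 4.2441
t = (x̄₁ - x̄₂) / SE = (56.23 - 53.38) / 4.2441 = 2.85 / 4.2441 = 0.672
p-value = 0.5049

Since p-value > α = 0.1, we fail to reject H₀.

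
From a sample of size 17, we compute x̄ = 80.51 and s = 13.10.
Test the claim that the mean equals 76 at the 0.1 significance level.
One-sample t-test:
H₀: μ = 76
H₁: μ ≠ 76
df = n - 1 = 16
t = (x̄ - μ₀) / (s/√n) = (80.51 - 76) / (13.10/√17) = 1.419
p-value = 0.1749

Since p-value > α = 0.1, we fail to reject H₀.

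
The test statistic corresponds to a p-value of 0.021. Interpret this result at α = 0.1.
Since p = 0.021 < α = 0.1, reject H₀.
There is sufficient evidence to reject the null hypothesis; the result is statistically significant at the 0.1 level.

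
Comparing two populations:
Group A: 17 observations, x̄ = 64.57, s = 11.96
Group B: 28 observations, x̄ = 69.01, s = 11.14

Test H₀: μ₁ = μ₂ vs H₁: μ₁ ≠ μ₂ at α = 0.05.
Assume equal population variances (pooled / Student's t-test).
Student's two-sample t-test (equal variances):
H₀: μ₁ = μ₂
H₁: μ₁ ≠ μ₂
df = n₁ + n₂ - 2 = 43
Pooled variance s_p² = [(n₁-1)s₁² + (n₂-1)s₂²] / (n₁ + n₂ - 2) = [(16)(11.96²) + (27)(11.14²)] / 43 = 131.1478
SE = √(s_p²(1/n₁ + 1/n₂)) = √(131.1478 × (1/17 + 1/28)) = 3.5211
t = (x̄₁ - x̄₂) / SE = (64.57 - 69.01) / 3.5211 = -4.44 / 3.5211 = -1.261
p-value = 0.2141

Since p-value > α = 0.05, we fail to reject H₀.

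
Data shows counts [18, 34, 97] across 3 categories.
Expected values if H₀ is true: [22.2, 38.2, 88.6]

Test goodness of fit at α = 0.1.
Chi-square goodness of fit test:
H₀: observed counts match expected distribution
H₁: observed counts differ from expected distribution
df = k - 1 = 2
χ² = Σ(O - E)²/E
   = (18 - 22.2)²/22.2 + (34 - 38.2)²/38.2 + (97 - 88.6)²/88.6
   = 0.795 + 0.462 + 0.796
   = 2.05
p-value = 0.3583

Since p-value > α = 0.1, we fail to reject H₀.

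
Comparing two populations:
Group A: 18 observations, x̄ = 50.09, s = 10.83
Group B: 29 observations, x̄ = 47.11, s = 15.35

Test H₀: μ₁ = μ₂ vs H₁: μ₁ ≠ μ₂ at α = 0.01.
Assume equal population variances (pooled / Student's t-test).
Student's two-sample t-test (equal variances):
H₀: μ₁ = μ₂
H₁: μ₁ ≠ μ₂
df = n₁ + n₂ - 2 = 45
Pooled variance s_p² = [(n₁-1)s₁² + (n₂-1)s₂²] / (n₁ + n₂ - 2) = [(17)(10.83²) + (28)(15.35²)] / 45 = 190.9187
SE = √(s_p²(1/n₁ + 1/n₂)) = √(190.9187 × (1/18 + 1/29)) = 4.1461
t = (x̄₁ - x̄₂) / SE = (50.09 - 47.11) / 4.1461 = 2.98 / 4.1461 = 0.719
p-value = 0.4760

Since p-value > α = 0.01, we fail to reject H₀.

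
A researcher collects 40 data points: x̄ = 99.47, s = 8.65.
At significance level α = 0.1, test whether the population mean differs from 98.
One-sample t-test:
H₀: μ = 98
H₁: μ ≠ 98
df = n - 1 = 39
t = (x̄ - μ₀) / (s/√n) = (99.47 - 98) / (8.65/√40) = 1.075
p-value = 0.2891

Since p-value > α = 0.1, we fail to reject H₀.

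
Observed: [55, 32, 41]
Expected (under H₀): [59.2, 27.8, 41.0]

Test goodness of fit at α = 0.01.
Chi-square goodness of fit test:
H₀: observed counts match expected distribution
H₁: observed counts differ from expected distribution
df = k - 1 = 2
χ² = Σ(O - E)²/E
   = (55 - 59.2)²/59.2 + (32 - 27.8)²/27.8 + (41 - 41.0)²/41.0
   = 0.298 + 0.635 + 0.000
   = 0.93
p-value = 0.6273

Since p-value > α = 0.01, we fail to reject H₀.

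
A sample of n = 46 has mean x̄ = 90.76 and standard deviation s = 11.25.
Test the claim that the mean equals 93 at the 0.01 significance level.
One-sample t-test:
H₀: μ = 93
H₁: μ ≠ 93
df = n - 1 = 45
t = (x̄ - μ₀) / (s/√n) = (90.76 - 93) / (11.25/√46) = -1.350
p-value = 0.1836

Since p-value > α = 0.01, we fail to reject H₀.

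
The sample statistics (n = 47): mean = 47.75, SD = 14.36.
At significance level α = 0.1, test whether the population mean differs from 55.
One-sample t-test:
H₀: μ = 55
H₁: μ ≠ 55
df = n - 1 = 46
t = (x̄ - μ₀) / (s/√n) = (47.75 - 55) / (14.36/√47) = -3.461
p-value = 0.0012

Since p-value < α = 0.1, we reject H₀.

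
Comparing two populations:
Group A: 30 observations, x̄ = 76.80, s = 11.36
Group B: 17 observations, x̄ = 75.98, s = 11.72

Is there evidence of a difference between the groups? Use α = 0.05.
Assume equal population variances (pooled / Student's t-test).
Student's two-sample t-test (equal variances):
H₀: μ₁ = μ₂
H₁: μ₁ ≠ μ₂
df = n₁ + n₂ - 2 = 45
Pooled variance s_p² = [(n₁-1)s₁² + (n₂-1)s₂²] / (n₁ + n₂ - 2) = [(29)(11.36²) + (16)(11.72²)] / 45 = 132.0038
SE = √(s_p²(1/n₁ + 1/n₂)) = √(132.0038 × (1/30 + 1/17)) = 3.4878
t = (x̄₁ - x̄₂) / SE = (76.80 - 75.98) / 3.4878 = 0.82 / 3.4878 = 0.235
p-value = 0.8152

Since p-value > α = 0.05, we fail to reject H₀.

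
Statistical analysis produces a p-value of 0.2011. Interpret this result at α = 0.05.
Since p = 0.2011 > α = 0.05, fail to reject H₀.
There is insufficient evidence to reject the null hypothesis; the result is not statistically significant at the 0.05 level.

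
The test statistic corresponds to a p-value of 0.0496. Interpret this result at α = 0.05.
Since p = 0.0496 < α = 0.05, reject H₀.
There is sufficient evidence to reject the null hypothesis; the result is statistically significant at the 0.05 level.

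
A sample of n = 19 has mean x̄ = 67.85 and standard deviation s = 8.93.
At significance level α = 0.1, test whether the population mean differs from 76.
One-sample t-test:
H₀: μ = 76
H₁: μ ≠ 76
df = n - 1 = 18
t = (x̄ - μ₀) / (s/√n) = (67.85 - 76) / (8.93/√19) = -3.978
p-value = 0.0009

Since p-value < α = 0.1, we reject H₀.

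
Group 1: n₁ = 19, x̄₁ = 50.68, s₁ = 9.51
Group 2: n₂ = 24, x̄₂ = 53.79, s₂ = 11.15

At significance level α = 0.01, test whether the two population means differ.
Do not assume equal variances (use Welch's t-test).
Welch's two-sample t-test:
H₀: μ₁ = μ₂
H₁: μ₁ ≠ μ₂
s₁²/n₁ = 9.51²/19 = 4.7600,  s₂²/n₂ = 11.15²/24 = 5.1801
SE = √(s₁²/n₁ + s₂²/n₂) = √(4.7600 + 5.1801) = 3.1528
df (Welch-Satterthwaite) = (s₁²/n₁ + s₂²/n₂)² / [(s₁²/n₁)²/(n₁-1) + (s₂²/n₂)²/(n₂-1)] ≈ 40.74
t = (x̄₁ - x̄₂) / SE = (50.68 - 53.79) / 3.1528 = -3.11 / 3.1528 = -0.986
p-value = 0.3297

Since p-value > α = 0.01, we fail to reject H₀.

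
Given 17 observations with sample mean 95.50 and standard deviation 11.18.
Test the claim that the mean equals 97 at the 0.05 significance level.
One-sample t-test:
H₀: μ = 97
H₁: μ ≠ 97
df = n - 1 = 16
t = (x̄ - μ₀) / (s/√n) = (95.50 - 97) / (11.18/√17) = -0.553
p-value = 0.5878

Since p-value > α = 0.05, we fail to reject H₀.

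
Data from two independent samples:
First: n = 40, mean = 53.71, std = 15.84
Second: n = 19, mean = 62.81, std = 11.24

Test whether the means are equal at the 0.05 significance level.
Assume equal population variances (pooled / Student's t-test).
Student's two-sample t-test (equal variances):
H₀: μ₁ = μ₂
H₁: μ₁ ≠ μ₂
df = n₁ + n₂ - 2 = 57
Pooled variance s_p² = [(n₁-1)s₁² + (n₂-1)s₂²] / (n₁ + n₂ - 2) = [(39)(15.84²) + (18)(11.24²)] / 57 = 211.5683
SE = √(s_p²(1/n₁ + 1/n₂)) = √(211.5683 × (1/40 + 1/19)) = 4.0527
t = (x̄₁ - x̄₂) / SE = (53.71 - 62.81) / 4.0527 = -9.10 / 4.0527 = -2.245
p-value = 0.0286

Since p-value < α = 0.05, we reject H₀.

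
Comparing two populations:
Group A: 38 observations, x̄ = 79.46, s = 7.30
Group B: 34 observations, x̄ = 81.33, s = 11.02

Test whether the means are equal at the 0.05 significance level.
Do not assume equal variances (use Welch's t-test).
Welch's two-sample t-test:
H₀: μ₁ = μ₂
H₁: μ₁ ≠ μ₂
s₁²/n₁ = 7.30²/38 = 1.4024,  s₂²/n₂ = 11.02²/34 = 3.5718
SE = √(s₁²/n₁ + s₂²/n₂) = √(1.4024 + 3.5718) = 2.2303
df (Welch-Satterthwaite) = (s₁²/n₁ + s₂²/n₂)² / [(s₁²/n₁)²/(n₁-1) + (s₂²/n₂)²/(n₂-1)] ≈ 56.26
t = (x̄₁ - x̄₂) / SE = (79.46 - 81.33) / 2.2303 = -1.87 / 2.2303 = -0.838
p-value = 0.4053

Since p-value > α = 0.05, we fail to reject H₀.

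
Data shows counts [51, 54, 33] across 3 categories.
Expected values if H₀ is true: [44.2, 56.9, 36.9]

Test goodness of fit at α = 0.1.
Chi-square goodness of fit test:
H₀: observed counts match expected distribution
H₁: observed counts differ from expected distribution
df = k - 1 = 2
χ² = Σ(O - E)²/E
   = (51 - 44.2)²/44.2 + (54 - 56.9)²/56.9 + (33 - 36.9)²/36.9
   = 1.046 + 0.148 + 0.412
   = 1.61
p-value = 0.4479

Since p-value > α = 0.1, we fail to reject H₀.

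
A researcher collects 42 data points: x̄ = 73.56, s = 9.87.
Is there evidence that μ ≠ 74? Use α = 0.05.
One-sample t-test:
H₀: μ = 74
H₁: μ ≠ 74
df = n - 1 = 41
t = (x̄ - μ₀) / (s/√n) = (73.56 - 74) / (9.87/√42) = -0.289
p-value = 0.7741

Since p-value > α = 0.05, we fail to reject H₀.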